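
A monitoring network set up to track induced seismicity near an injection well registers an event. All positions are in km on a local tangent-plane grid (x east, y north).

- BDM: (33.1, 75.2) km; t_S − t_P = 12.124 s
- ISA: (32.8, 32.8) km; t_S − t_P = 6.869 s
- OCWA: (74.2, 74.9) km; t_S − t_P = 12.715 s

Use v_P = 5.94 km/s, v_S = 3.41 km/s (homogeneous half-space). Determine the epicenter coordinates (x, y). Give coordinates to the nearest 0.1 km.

41.5 km east, -21.5 km north

Distance from S−P lag: d = Δt · v_P v_S / (v_P − v_S) = Δt · (5.94·3.41)/(5.94−3.41) ≈ 8.0061·Δt.
So d_BDM = 97.07, d_ISA = 54.99, d_OCWA = 101.80 km.
Circle about each station: (x − 33.1)² + (y − 75.2)² = 97.07²; (x − 32.8)² + (y − 32.8)² = 54.99²; (x − 74.2)² + (y − 74.9)² = 101.80².
Subtracting pairs of circle equations eliminates x²+y² and gives linear equations (the radical axes):
-0.6 x − 84.8 y = 1799.71
82.2 x − 0.6 y = 3424.34
Solving the 2×2 system: x ≈ 41.5, y ≈ -21.5 km.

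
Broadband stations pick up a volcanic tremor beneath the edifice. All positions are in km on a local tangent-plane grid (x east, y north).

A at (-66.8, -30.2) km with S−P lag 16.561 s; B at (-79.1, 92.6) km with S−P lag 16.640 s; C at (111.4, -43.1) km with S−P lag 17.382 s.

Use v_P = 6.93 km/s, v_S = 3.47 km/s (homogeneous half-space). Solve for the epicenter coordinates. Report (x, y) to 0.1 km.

Distance from S−P lag: d = Δt · v_P v_S / (v_P − v_S) = Δt · (6.93·3.47)/(6.93−3.47) ≈ 6.9500·Δt.
So d_A = 115.10, d_B = 115.65, d_C = 120.81 km.
Circle about each station: (x + 66.8)² + (y + 30.2)² = 115.10²; (x + 79.1)² + (y − 92.6)² = 115.65²; (x − 111.4)² + (y + 43.1)² = 120.81².
Subtracting the A equation from the B and C equations removes the quadratic terms:
-24.6 x + 245.6 y = 9330.38
356.4 x − 25.8 y = 7546.24
Solving the 2×2 system: x ≈ 24.1, y ≈ 40.4 km.

x ≈ 24.1 km, y ≈ 40.4 km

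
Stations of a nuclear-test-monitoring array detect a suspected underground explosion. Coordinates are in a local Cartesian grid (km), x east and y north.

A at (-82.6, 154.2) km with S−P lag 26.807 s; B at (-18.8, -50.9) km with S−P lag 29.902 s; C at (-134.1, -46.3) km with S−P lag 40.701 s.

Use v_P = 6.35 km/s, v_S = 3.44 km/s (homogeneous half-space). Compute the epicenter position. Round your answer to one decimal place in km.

Distance from S−P lag: d = Δt · v_P v_S / (v_P − v_S) = Δt · (6.35·3.44)/(6.35−3.44) ≈ 7.5065·Δt.
So d_A = 201.23, d_B = 224.46, d_C = 305.52 km.
Circle about each station: (x + 82.6)² + (y − 154.2)² = 201.23²; (x + 18.8)² + (y + 50.9)² = 224.46²; (x + 134.1)² + (y + 46.3)² = 305.52².
Subtracting the A equation from the B and C equations removes the quadratic terms:
127.6 x − 410.2 y = -37544.93
-103.0 x − 401.0 y = -63322.86
Solving the 2×2 system: x ≈ 116.9, y ≈ 127.9 km.
Check against A (with the unrounded x, y): √((x + 82.6)²+(y − 154.2)²) = 201.22 ≈ 201.23 km. ✓

116.9 km east, 127.9 km north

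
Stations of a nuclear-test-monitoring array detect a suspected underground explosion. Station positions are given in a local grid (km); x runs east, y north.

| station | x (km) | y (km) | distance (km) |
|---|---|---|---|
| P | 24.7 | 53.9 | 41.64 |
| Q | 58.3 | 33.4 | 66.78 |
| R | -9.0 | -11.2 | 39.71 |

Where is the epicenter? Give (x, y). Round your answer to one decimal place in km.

-8.3 km east, 28.5 km north

Circle about each station: (x − 24.7)² + (y − 53.9)² = 41.64²; (x − 58.3)² + (y − 33.4)² = 66.78²; (x + 9.0)² + (y + 11.2)² = 39.71².
Subtracting the P equation from the Q and R equations removes the quadratic terms:
67.2 x − 41.0 y = -1726.53
-67.4 x − 130.2 y = -3151.85
Solving the 2×2 system: x ≈ -8.3, y ≈ 28.5 km.
Check against P (with the unrounded x, y): √((x − 24.7)²+(y − 53.9)²) = 41.64 ≈ 41.64 km. ✓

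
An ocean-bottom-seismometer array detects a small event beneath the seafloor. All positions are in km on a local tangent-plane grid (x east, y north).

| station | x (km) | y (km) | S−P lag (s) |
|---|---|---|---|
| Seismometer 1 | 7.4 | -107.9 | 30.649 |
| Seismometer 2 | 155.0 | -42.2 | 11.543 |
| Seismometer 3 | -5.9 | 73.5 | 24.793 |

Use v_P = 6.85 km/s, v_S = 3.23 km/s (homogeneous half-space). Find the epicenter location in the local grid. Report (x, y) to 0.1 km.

(138.1, 26.3)

Distance from S−P lag: d = Δt · v_P v_S / (v_P − v_S) = Δt · (6.85·3.23)/(6.85−3.23) ≈ 6.1120·Δt.
So d_Seismometer 1 = 187.33, d_Seismometer 2 = 70.55, d_Seismometer 3 = 151.54 km.
Circle about each station: (x − 7.4)² + (y + 107.9)² = 187.33²; (x − 155.0)² + (y + 42.2)² = 70.55²; (x + 5.9)² + (y − 73.5)² = 151.54².
Subtracting the Seismometer 1 equation from the Seismometer 2 and Seismometer 3 equations removes the quadratic terms:
295.2 x + 131.4 y = 44223.90
-26.6 x + 362.8 y = 5868.05
Solving the 2×2 system: x ≈ 138.1, y ≈ 26.3 km.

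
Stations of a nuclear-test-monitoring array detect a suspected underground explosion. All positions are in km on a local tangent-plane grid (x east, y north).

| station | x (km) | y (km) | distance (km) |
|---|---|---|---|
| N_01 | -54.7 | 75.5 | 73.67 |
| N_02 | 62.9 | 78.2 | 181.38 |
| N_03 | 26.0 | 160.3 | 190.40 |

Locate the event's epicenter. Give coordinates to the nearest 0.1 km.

-111.6 km east, 28.7 km north

Circle about each station: (x + 54.7)² + (y − 75.5)² = 73.67²; (x − 62.9)² + (y − 78.2)² = 181.38²; (x − 26.0)² + (y − 160.3)² = 190.40².
Subtracting pairs of circle equations eliminates x²+y² and gives linear equations (the radical axes):
235.2 x + 5.4 y = -26092.13
161.4 x + 169.6 y = -13145.14
Solving the 2×2 system: x ≈ -111.6, y ≈ 28.7 km.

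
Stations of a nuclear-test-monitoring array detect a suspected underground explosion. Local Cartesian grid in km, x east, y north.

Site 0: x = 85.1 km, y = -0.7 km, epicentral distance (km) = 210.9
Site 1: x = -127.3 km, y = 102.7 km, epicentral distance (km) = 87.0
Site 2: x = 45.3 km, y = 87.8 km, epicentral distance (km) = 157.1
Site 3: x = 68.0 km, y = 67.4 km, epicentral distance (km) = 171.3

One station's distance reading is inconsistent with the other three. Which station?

Site 0

Solve using three stations at a time. Using Site 1, Site 2, Site 3 (subtract circle equations pairwise → linear system) gives (x, y) ≈ (-97.0, 20.9).
Distances from that point to each station vs reported:
  Site 0: calculated 183.4 vs reported 210.9 → residual 27.5 km
  Site 1: calculated 87.2 vs reported 87.0 → residual 0.2 km
  Site 2: calculated 157.2 vs reported 157.1 → residual 0.1 km
  Site 3: calculated 171.4 vs reported 171.3 → residual 0.1 km
Site 1, Site 2, Site 3 are mutually consistent (residuals ≈ 0); Site 0 is off by 27.5 km.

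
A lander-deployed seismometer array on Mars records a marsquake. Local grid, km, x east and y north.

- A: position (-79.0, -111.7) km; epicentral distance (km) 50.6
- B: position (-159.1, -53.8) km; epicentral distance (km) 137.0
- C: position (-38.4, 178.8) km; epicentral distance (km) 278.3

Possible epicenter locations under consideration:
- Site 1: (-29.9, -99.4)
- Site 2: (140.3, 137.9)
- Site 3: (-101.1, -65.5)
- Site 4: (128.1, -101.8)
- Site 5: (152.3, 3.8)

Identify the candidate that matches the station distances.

Site 1

For each candidate, compare |candidate − station| to the reported distance:
Site 1: residuals A 0.0, B 0.0, C 0.0 → max 0.0 km
Site 2: residuals A 281.7, B 218.5, C 95.0 → max 281.7 km
Site 3: residuals A 0.6, B 77.8, C 26.1 → max 77.8 km
Site 4: residuals A 156.7, B 154.2, C 48.0 → max 156.7 km
Site 5: residuals A 207.9, B 179.7, C 19.5 → max 207.9 km
Only Site 1 has all residuals ≈ 0.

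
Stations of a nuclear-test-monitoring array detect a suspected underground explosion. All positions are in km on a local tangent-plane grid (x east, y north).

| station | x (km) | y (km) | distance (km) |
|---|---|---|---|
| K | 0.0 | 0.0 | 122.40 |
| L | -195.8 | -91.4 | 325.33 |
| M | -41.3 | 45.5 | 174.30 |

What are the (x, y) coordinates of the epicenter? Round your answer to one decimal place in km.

121.1 km east, -17.8 km north

Circle about each station: x² + y² = 122.40²; (x + 195.8)² + (y + 91.4)² = 325.33²; (x + 41.3)² + (y − 45.5)² = 174.30².
Subtracting the K equation from the L and M equations removes the quadratic terms:
-391.6 x − 182.8 y = -44166.25
-82.6 x + 91.0 y = -11622.79
Solving the 2×2 system: x ≈ 121.1, y ≈ -17.8 km.
Check against K (with the unrounded x, y): √(x²+y²) = 122.40 ≈ 122.40 km. ✓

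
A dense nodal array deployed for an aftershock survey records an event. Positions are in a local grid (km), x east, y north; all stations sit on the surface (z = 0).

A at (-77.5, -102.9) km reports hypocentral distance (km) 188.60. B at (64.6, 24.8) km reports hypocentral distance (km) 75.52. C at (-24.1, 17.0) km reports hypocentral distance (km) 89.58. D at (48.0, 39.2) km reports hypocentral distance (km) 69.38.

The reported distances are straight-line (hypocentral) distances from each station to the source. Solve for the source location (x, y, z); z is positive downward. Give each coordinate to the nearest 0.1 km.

Each station gives a sphere (x−x_i)² + (y−y_i)² + z² = d_i² (stations at z=0).
Subtracting the A sphere from B and C: z² cancels, leaving linear equations in x and y:
284.2 x + 255.4 y = 18060.23
106.8 x + 239.8 y = 11820.53
Solving: x ≈ 32.095, y ≈ 34.999 km (keep extra digits for the depth step; rounded: 32.1, 35.0).
Then from the A sphere: z² = 188.60² − (x + 77.5)² − (y + 102.9)² with x = 32.095, y = 34.999, so z ≈ 67.400 ≈ 67.4 km.

(32.1, 35.0, 67.4)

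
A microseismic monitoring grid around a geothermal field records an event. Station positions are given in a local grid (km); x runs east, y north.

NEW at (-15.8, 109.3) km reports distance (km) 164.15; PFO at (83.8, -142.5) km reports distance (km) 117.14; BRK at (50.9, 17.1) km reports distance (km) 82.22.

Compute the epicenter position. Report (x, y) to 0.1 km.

(8.1, -53.1)

Circle about each station: (x + 15.8)² + (y − 109.3)² = 164.15²; (x − 83.8)² + (y + 142.5)² = 117.14²; (x − 50.9)² + (y − 17.1)² = 82.22².
Subtracting the NEW equation from the PFO and BRK equations removes the quadratic terms:
199.2 x − 503.6 y = 28356.00
133.4 x − 184.4 y = 10872.18
Solving the 2×2 system: x ≈ 8.1, y ≈ -53.1 km.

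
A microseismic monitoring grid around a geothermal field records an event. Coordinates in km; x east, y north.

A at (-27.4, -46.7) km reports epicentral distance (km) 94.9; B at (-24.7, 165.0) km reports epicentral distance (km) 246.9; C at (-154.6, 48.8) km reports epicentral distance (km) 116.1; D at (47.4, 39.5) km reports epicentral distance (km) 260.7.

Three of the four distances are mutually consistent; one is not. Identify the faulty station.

Solve using three stations at a time. Using A, B, C (subtract circle equations pairwise → linear system) gives (x, y) ≈ (-121.0, -62.3).
Distances from that point to each station vs reported:
  A: calculated 94.9 vs reported 94.9 → residual 0.0 km
  B: calculated 246.9 vs reported 246.9 → residual 0.0 km
  C: calculated 116.1 vs reported 116.1 → residual 0.0 km
  D: calculated 196.8 vs reported 260.7 → residual 63.9 km
A, B, C are mutually consistent (residuals ≈ 0); D is off by 63.9 km.

D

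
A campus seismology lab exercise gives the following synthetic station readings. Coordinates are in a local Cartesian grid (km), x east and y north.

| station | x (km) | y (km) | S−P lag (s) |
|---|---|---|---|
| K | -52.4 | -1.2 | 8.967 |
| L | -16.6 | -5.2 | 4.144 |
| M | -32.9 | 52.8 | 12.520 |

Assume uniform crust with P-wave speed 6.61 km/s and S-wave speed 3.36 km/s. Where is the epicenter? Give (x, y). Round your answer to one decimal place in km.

Distance from S−P lag: d = Δt · v_P v_S / (v_P − v_S) = Δt · (6.61·3.36)/(6.61−3.36) ≈ 6.8337·Δt.
So d_K = 61.28, d_L = 28.32, d_M = 85.56 km.
Circle about each station: (x + 52.4)² + (y + 1.2)² = 61.28²; (x + 16.6)² + (y + 5.2)² = 28.32²; (x + 32.9)² + (y − 52.8)² = 85.56².
Subtracting the K equation from the L and M equations removes the quadratic terms:
71.6 x − 8.0 y = 508.62
39.0 x + 108.0 y = -2442.23
Solving the 2×2 system: x ≈ 4.4, y ≈ -24.2 km.

x ≈ 4.4 km, y ≈ -24.2 km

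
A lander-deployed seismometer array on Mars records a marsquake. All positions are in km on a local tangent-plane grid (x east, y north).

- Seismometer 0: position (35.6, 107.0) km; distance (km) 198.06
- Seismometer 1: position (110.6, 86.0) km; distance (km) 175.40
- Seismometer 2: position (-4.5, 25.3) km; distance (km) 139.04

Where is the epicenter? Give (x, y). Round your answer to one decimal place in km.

(78.3, -86.4)

Circle about each station: (x − 35.6)² + (y − 107.0)² = 198.06²; (x − 110.6)² + (y − 86.0)² = 175.40²; (x + 4.5)² + (y − 25.3)² = 139.04².
Subtracting the Seismometer 0 equation from the Seismometer 1 and Seismometer 2 equations removes the quadratic terms:
150.0 x − 42.0 y = 15374.60
-80.2 x − 163.4 y = 7839.62
Solving the 2×2 system: x ≈ 78.3, y ≈ -86.4 km.
Check against Seismometer 0 (with the unrounded x, y): √((x − 35.6)²+(y − 107.0)²) = 198.07 ≈ 198.06 km. ✓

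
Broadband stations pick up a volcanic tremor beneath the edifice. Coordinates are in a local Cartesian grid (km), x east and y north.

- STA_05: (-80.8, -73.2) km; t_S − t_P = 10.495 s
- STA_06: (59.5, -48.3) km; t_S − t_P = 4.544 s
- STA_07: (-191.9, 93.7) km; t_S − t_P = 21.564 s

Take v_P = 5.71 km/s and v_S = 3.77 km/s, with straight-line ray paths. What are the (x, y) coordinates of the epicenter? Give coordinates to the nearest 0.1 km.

(20.7, -16.1)

Distance from S−P lag: d = Δt · v_P v_S / (v_P − v_S) = Δt · (5.71·3.77)/(5.71−3.77) ≈ 11.0962·Δt.
So d_STA_05 = 116.46, d_STA_06 = 50.42, d_STA_07 = 239.28 km.
Circle about each station: (x + 80.8)² + (y + 73.2)² = 116.46²; (x − 59.5)² + (y + 48.3)² = 50.42²; (x + 191.9)² + (y − 93.7)² = 239.28².
Subtracting the STA_05 equation from the STA_06 and STA_07 equations removes the quadratic terms:
280.6 x + 49.8 y = 5007.02
-222.2 x + 333.8 y = -9973.57
Solving the 2×2 system: x ≈ 20.7, y ≈ -16.1 km.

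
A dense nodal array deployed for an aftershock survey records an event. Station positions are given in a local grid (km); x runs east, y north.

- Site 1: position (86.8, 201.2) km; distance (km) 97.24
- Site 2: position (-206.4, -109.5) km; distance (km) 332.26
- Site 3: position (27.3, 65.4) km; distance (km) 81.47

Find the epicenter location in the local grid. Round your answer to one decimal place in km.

x ≈ 7.8 km, y ≈ 144.5 km

Circle about each station: (x − 86.8)² + (y − 201.2)² = 97.24²; (x + 206.4)² + (y + 109.5)² = 332.26²; (x − 27.3)² + (y − 65.4)² = 81.47².
Subtracting pairs of circle equations eliminates x²+y² and gives linear equations (the radical axes):
-586.4 x − 621.4 y = -94365.56
-119.0 x − 271.6 y = -40174.97
Solving the 2×2 system: x ≈ 7.8, y ≈ 144.5 km.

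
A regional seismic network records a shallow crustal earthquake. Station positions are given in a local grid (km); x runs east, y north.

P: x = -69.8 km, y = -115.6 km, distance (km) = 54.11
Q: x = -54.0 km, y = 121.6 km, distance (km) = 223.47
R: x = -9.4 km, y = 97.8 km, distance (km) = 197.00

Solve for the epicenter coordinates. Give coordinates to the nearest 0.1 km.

Circle about each station: (x + 69.8)² + (y + 115.6)² = 54.11²; (x + 54.0)² + (y − 121.6)² = 223.47²; (x + 9.4)² + (y − 97.8)² = 197.00².
Subtracting the P equation from the Q and R equations removes the quadratic terms:
31.6 x + 474.4 y = -47543.79
120.8 x + 426.8 y = -44463.31
Solving the 2×2 system: x ≈ -18.3, y ≈ -99.0 km.

-18.3 km east, -99.0 km north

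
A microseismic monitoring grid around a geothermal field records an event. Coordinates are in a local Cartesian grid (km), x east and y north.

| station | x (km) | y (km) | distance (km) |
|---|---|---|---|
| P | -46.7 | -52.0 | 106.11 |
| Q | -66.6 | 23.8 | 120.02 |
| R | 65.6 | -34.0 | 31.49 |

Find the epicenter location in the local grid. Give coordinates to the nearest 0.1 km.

Circle about each station: (x + 46.7)² + (y + 52.0)² = 106.11²; (x + 66.6)² + (y − 23.8)² = 120.02²; (x − 65.6)² + (y + 34.0)² = 31.49².
Subtracting the P equation from the Q and R equations removes the quadratic terms:
-39.8 x + 151.6 y = -3028.36
224.6 x + 36.0 y = 10842.18
Solving the 2×2 system: x ≈ 49.4, y ≈ -7.0 km.

49.4 km east, -7.0 km north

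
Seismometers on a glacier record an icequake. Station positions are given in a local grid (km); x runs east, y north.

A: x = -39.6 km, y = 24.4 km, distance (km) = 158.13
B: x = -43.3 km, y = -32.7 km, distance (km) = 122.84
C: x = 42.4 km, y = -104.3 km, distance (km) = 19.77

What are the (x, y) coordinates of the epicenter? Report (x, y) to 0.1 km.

Circle about each station: (x + 39.6)² + (y − 24.4)² = 158.13²; (x + 43.3)² + (y + 32.7)² = 122.84²; (x − 42.4)² + (y + 104.3)² = 19.77².
Subtracting pairs of circle equations eliminates x²+y² and gives linear equations (the radical axes):
-7.4 x − 114.2 y = 10696.09
164.0 x − 257.4 y = 35126.97
Solving the 2×2 system: x ≈ 61.0, y ≈ -97.6 km.
Check against A (with the unrounded x, y): √((x + 39.6)²+(y − 24.4)²) = 158.13 ≈ 158.13 km. ✓

(61.0, -97.6)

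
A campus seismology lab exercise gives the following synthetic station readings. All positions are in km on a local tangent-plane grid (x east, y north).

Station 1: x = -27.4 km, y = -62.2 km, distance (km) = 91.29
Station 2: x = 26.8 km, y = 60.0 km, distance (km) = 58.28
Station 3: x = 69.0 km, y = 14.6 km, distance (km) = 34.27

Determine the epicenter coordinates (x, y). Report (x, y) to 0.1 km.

Circle about each station: (x + 27.4)² + (y + 62.2)² = 91.29²; (x − 26.8)² + (y − 60.0)² = 58.28²; (x − 69.0)² + (y − 14.6)² = 34.27².
Subtracting the Station 1 equation from the Station 2 and Station 3 equations removes the quadratic terms:
108.4 x + 244.4 y = 4635.95
192.8 x + 153.6 y = 7513.99
Solving the 2×2 system: x ≈ 36.9, y ≈ 2.6 km.

36.9 km east, 2.6 km north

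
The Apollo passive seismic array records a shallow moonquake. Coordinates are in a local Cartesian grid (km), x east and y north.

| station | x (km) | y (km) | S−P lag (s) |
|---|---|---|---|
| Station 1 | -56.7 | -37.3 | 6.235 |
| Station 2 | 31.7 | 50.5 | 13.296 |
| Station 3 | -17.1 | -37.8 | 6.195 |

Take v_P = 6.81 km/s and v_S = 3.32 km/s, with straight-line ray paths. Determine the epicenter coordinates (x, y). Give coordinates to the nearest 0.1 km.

x ≈ -36.2 km, y ≈ -2.5 km

Distance from S−P lag: d = Δt · v_P v_S / (v_P − v_S) = Δt · (6.81·3.32)/(6.81−3.32) ≈ 6.4783·Δt.
So d_Station 1 = 40.39, d_Station 2 = 86.14, d_Station 3 = 40.13 km.
Circle about each station: (x + 56.7)² + (y + 37.3)² = 40.39²; (x − 31.7)² + (y − 50.5)² = 86.14²; (x + 17.1)² + (y + 37.8)² = 40.13².
Subtracting the Station 1 equation from the Station 2 and Station 3 equations removes the quadratic terms:
176.8 x + 175.6 y = -6839.79
79.2 x − 1.0 y = -2863.99
Solving the 2×2 system: x ≈ -36.2, y ≈ -2.5 km.
Check against Station 1 (with the unrounded x, y): √((x + 56.7)²+(y + 37.3)²) = 40.38 ≈ 40.39 km. ✓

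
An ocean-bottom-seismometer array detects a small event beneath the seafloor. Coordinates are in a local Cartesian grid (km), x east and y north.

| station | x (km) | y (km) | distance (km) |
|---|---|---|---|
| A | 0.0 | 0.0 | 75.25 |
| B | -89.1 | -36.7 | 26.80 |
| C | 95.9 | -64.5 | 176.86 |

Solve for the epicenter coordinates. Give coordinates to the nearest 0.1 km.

Circle about each station: x² + y² = 75.25²; (x + 89.1)² + (y + 36.7)² = 26.80²; (x − 95.9)² + (y + 64.5)² = 176.86².
Subtracting the A equation from the B and C equations removes the quadratic terms:
-178.2 x − 73.4 y = 14230.02
191.8 x − 129.0 y = -12259.84
Solving the 2×2 system: x ≈ -73.8, y ≈ -14.7 km.

x ≈ -73.8 km, y ≈ -14.7 km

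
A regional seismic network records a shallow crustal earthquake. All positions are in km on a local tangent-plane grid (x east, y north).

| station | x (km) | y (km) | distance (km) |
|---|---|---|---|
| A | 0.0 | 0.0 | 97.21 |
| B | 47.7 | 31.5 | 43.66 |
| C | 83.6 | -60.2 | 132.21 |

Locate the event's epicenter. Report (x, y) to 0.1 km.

(66.5, 70.9)

Circle about each station: x² + y² = 97.21²; (x − 47.7)² + (y − 31.5)² = 43.66²; (x − 83.6)² + (y + 60.2)² = 132.21².
Subtracting the A equation from the B and C equations removes the quadratic terms:
95.4 x + 63.0 y = 10811.13
167.2 x − 120.4 y = 2583.30
Solving the 2×2 system: x ≈ 66.5, y ≈ 70.9 km.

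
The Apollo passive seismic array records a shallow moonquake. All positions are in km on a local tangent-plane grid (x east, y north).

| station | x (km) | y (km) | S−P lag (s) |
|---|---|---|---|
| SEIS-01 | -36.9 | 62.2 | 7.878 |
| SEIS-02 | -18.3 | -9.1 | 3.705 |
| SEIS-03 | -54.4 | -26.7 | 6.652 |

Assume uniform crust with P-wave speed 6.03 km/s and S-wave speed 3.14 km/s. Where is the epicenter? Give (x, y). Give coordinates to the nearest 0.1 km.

Distance from S−P lag: d = Δt · v_P v_S / (v_P − v_S) = Δt · (6.03·3.14)/(6.03−3.14) ≈ 6.5516·Δt.
So d_SEIS-01 = 51.61, d_SEIS-02 = 24.27, d_SEIS-03 = 43.58 km.
Circle about each station: (x + 36.9)² + (y − 62.2)² = 51.61²; (x + 18.3)² + (y + 9.1)² = 24.27²; (x + 54.4)² + (y + 26.7)² = 43.58².
Subtracting pairs of circle equations eliminates x²+y² and gives linear equations (the radical axes):
37.2 x − 142.6 y = -2738.19
-35.0 x − 177.8 y = -793.82
Solving the 2×2 system: x ≈ -32.2, y ≈ 10.8 km.

x ≈ -32.2 km, y ≈ 10.8 km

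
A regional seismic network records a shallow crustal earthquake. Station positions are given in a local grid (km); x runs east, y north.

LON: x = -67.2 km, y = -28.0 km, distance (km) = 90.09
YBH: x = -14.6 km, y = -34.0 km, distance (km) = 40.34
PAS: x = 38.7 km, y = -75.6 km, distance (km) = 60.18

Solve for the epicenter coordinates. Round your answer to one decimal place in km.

Circle about each station: (x + 67.2)² + (y + 28.0)² = 90.09²; (x + 14.6)² + (y + 34.0)² = 40.34²; (x − 38.7)² + (y + 75.6)² = 60.18².
Subtracting the LON equation from the YBH and PAS equations removes the quadratic terms:
105.2 x − 12.0 y = 2558.21
211.8 x − 95.2 y = 6407.79
Solving the 2×2 system: x ≈ 22.3, y ≈ -17.7 km.

(22.3, -17.7)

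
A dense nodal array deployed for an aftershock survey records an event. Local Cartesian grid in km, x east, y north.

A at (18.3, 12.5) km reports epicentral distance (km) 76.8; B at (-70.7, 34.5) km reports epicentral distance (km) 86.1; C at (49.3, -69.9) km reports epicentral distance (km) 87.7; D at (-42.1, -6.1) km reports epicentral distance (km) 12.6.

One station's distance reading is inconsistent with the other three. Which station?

D

Solve using three stations at a time. Using A, B, C (subtract circle equations pairwise → linear system) gives (x, y) ≈ (-34.2, -43.4).
Distances from that point to each station vs reported:
  A: calculated 76.7 vs reported 76.8 → residual 0.1 km
  B: calculated 86.0 vs reported 86.1 → residual 0.1 km
  C: calculated 87.6 vs reported 87.7 → residual 0.1 km
  D: calculated 38.1 vs reported 12.6 → residual 25.5 km
A, B, C are mutually consistent (residuals ≈ 0); D is off by 25.5 km.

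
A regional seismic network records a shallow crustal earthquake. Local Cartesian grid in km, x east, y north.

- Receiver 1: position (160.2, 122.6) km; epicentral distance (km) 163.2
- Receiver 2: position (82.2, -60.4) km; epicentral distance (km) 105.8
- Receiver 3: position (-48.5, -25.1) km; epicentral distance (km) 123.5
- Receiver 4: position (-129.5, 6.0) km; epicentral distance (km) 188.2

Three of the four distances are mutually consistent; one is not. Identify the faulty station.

Solve using three stations at a time. Using Receiver 2, Receiver 3, Receiver 4 (subtract circle equations pairwise → linear system) gives (x, y) ≈ (55.2, 41.9).
Distances from that point to each station vs reported:
  Receiver 1: calculated 132.4 vs reported 163.2 → residual 30.8 km
  Receiver 2: calculated 105.8 vs reported 105.8 → residual 0.0 km
  Receiver 3: calculated 123.5 vs reported 123.5 → residual 0.0 km
  Receiver 4: calculated 188.2 vs reported 188.2 → residual 0.0 km
Receiver 2, Receiver 3, Receiver 4 are mutually consistent (residuals ≈ 0); Receiver 1 is off by 30.8 km.

Receiver 1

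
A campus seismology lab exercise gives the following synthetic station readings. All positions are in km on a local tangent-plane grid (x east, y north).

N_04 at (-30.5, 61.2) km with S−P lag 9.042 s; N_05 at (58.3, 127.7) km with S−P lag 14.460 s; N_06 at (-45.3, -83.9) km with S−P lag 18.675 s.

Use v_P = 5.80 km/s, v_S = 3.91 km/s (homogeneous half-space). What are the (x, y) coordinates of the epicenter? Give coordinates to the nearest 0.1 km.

-115.2 km east, 129.0 km north

Distance from S−P lag: d = Δt · v_P v_S / (v_P − v_S) = Δt · (5.80·3.91)/(5.80−3.91) ≈ 11.9989·Δt.
So d_N_04 = 108.49, d_N_05 = 173.50, d_N_06 = 224.08 km.
Circle about each station: (x + 30.5)² + (y − 61.2)² = 108.49²; (x − 58.3)² + (y − 127.7)² = 173.50²; (x + 45.3)² + (y + 83.9)² = 224.08².
Subtracting pairs of circle equations eliminates x²+y² and gives linear equations (the radical axes):
177.6 x + 133.0 y = -3301.68
-29.6 x − 290.2 y = -34026.16
Solving the 2×2 system: x ≈ -115.2, y ≈ 129.0 km.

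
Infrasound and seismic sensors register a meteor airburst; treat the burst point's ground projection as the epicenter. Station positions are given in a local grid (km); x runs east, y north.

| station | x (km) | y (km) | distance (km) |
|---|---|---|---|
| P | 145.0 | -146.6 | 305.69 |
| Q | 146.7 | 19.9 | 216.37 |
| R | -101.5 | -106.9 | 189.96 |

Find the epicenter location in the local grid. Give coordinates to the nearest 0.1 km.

Circle about each station: (x − 145.0)² + (y + 146.6)² = 305.69²; (x − 146.7)² + (y − 19.9)² = 216.37²; (x + 101.5)² + (y + 106.9)² = 189.96².
Subtracting pairs of circle equations eliminates x²+y² and gives linear equations (the radical axes):
3.4 x + 333.0 y = 26030.74
-493.0 x + 79.4 y = 36574.87
Solving the 2×2 system: x ≈ -61.5, y ≈ 78.8 km.
Check against P (with the unrounded x, y): √((x − 145.0)²+(y + 146.6)²) = 305.69 ≈ 305.69 km. ✓

x ≈ -61.5 km, y ≈ 78.8 km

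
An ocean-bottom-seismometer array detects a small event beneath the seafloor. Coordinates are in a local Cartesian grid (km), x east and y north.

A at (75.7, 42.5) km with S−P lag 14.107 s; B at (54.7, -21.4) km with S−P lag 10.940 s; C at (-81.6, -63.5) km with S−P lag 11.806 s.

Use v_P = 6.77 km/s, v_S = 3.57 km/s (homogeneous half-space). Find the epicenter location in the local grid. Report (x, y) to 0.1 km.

Distance from S−P lag: d = Δt · v_P v_S / (v_P − v_S) = Δt · (6.77·3.57)/(6.77−3.57) ≈ 7.5528·Δt.
So d_A = 106.55, d_B = 82.63, d_C = 89.17 km.
Circle about each station: (x − 75.7)² + (y − 42.5)² = 106.55²; (x − 54.7)² + (y + 21.4)² = 82.63²; (x + 81.6)² + (y + 63.5)² = 89.17².
Subtracting pairs of circle equations eliminates x²+y² and gives linear equations (the radical axes):
-42.0 x − 127.8 y = 438.50
-314.6 x − 212.0 y = 6555.68
Solving the 2×2 system: x ≈ -23.8, y ≈ 4.4 km.
Check against A (with the unrounded x, y): √((x − 75.7)²+(y − 42.5)²) = 106.55 ≈ 106.55 km. ✓

-23.8 km east, 4.4 km north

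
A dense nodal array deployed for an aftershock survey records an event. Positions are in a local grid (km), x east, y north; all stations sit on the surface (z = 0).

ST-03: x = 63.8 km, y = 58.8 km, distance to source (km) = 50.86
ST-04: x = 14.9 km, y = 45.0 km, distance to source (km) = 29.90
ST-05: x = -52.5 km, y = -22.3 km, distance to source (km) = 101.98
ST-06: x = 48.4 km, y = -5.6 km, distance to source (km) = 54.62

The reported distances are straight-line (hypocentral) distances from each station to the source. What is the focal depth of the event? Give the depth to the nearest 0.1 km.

Each station gives a sphere (x−x_i)² + (y−y_i)² + z² = d_i² (stations at z=0).
Subtracting the ST-03 sphere from ST-04 and ST-05: z² cancels, leaving linear equations in x and y:
-97.8 x − 27.6 y = -3588.14
-232.6 x − 162.2 y = -12087.52
Solving: x ≈ 26.302, y ≈ 36.804 km (keep extra digits for the depth step; rounded: 26.3, 36.8).
Then from the ST-03 sphere: z² = 50.86² − (x − 63.8)² − (y − 58.8)² with x = 26.302, y = 36.804, so z ≈ 26.397 ≈ 26.4 km.

depth ≈ 26.4 km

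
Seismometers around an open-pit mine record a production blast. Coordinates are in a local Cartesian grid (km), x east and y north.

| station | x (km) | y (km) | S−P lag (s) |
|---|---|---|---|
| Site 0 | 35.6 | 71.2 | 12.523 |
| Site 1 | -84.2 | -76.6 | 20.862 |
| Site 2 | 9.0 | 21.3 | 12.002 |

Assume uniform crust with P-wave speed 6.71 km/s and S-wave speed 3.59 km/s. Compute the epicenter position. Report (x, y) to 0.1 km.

Distance from S−P lag: d = Δt · v_P v_S / (v_P − v_S) = Δt · (6.71·3.59)/(6.71−3.59) ≈ 7.7208·Δt.
So d_Site 0 = 96.69, d_Site 1 = 161.07, d_Site 2 = 92.67 km.
Circle about each station: (x − 35.6)² + (y − 71.2)² = 96.69²; (x + 84.2)² + (y + 76.6)² = 161.07²; (x − 9.0)² + (y − 21.3)² = 92.67².
Subtracting the Site 0 equation from the Site 1 and Site 2 equations removes the quadratic terms:
-239.6 x − 295.6 y = -9974.19
-53.2 x − 99.8 y = -5040.88
Solving the 2×2 system: x ≈ -60.4, y ≈ 82.7 km.

-60.4 km east, 82.7 km north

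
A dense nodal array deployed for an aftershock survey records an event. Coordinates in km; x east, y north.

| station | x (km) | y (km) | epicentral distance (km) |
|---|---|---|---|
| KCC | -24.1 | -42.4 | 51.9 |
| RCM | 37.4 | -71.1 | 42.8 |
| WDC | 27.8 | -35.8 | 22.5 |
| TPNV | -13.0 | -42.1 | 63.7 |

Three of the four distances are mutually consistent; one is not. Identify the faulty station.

Solve using three stations at a time. Using RCM, WDC, TPNV (subtract circle equations pairwise → linear system) gives (x, y) ≈ (49.6, -30.1).
Distances from that point to each station vs reported:
  KCC: calculated 74.7 vs reported 51.9 → residual 22.8 km
  RCM: calculated 42.8 vs reported 42.8 → residual 0.0 km
  WDC: calculated 22.5 vs reported 22.5 → residual 0.0 km
  TPNV: calculated 63.7 vs reported 63.7 → residual 0.0 km
RCM, WDC, TPNV are mutually consistent (residuals ≈ 0); KCC is off by 22.8 km.

KCC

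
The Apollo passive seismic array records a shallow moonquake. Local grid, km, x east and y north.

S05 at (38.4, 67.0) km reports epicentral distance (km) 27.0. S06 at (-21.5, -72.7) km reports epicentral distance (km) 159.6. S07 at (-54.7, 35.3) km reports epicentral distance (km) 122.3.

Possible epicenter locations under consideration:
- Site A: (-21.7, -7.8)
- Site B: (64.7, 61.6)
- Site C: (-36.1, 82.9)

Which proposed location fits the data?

Site B

For each candidate, compare |candidate − station| to the reported distance:
Site A: residuals S05 69.0, S06 94.7, S07 68.0 → max 94.7 km
Site B: residuals S05 0.2, S06 0.0, S07 0.0 → max 0.2 km
Site C: residuals S05 49.2, S06 3.3, S07 71.2 → max 71.2 km
Only Site B has all residuals ≈ 0.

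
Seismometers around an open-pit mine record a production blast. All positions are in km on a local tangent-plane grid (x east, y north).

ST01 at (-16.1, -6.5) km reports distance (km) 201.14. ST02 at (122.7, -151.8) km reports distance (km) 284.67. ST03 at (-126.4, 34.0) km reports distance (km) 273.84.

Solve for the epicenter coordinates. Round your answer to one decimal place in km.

(129.0, 132.8)

Circle about each station: (x + 16.1)² + (y + 6.5)² = 201.14²; (x − 122.7)² + (y + 151.8)² = 284.67²; (x + 126.4)² + (y − 34.0)² = 273.84².
Subtracting the ST01 equation from the ST02 and ST03 equations removes the quadratic terms:
277.6 x − 290.6 y = -2782.64
-220.6 x + 81.0 y = -17699.55
Solving the 2×2 system: x ≈ 129.0, y ≈ 132.8 km.
Check against ST01 (with the unrounded x, y): √((x + 16.1)²+(y + 6.5)²) = 201.14 ≈ 201.14 km. ✓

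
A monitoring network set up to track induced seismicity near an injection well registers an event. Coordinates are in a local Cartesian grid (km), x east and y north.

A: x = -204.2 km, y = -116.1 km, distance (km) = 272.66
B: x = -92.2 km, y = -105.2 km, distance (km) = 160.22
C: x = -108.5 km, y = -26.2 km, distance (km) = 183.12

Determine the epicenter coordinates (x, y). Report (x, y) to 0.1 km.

Circle about each station: (x + 204.2)² + (y + 116.1)² = 272.66²; (x + 92.2)² + (y + 105.2)² = 160.22²; (x + 108.5)² + (y + 26.2)² = 183.12².
Subtracting the A equation from the B and C equations removes the quadratic terms:
224.0 x + 21.8 y = 13064.06
191.4 x + 179.8 y = -1907.62
Solving the 2×2 system: x ≈ 66.2, y ≈ -81.1 km.

66.2 km east, -81.1 km north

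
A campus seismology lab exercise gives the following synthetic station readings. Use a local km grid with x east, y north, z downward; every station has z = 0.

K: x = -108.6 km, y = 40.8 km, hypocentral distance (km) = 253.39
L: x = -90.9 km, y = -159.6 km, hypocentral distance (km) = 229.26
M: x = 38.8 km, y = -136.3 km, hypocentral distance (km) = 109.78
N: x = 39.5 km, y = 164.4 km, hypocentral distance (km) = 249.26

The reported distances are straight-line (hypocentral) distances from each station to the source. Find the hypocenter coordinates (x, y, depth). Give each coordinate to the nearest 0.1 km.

x ≈ 116.0 km, y ≈ -69.4 km, depth ≈ 40.2 km

Each station gives a sphere (x−x_i)² + (y−y_i)² + z² = d_i² (stations at z=0).
Subtracting the K sphere from L and M: z² cancels, leaving linear equations in x and y:
35.4 x − 400.8 y = 31922.71
294.8 x − 354.2 y = 58779.37
Solving: x ≈ 116.001, y ≈ -69.402 km (keep extra digits for the depth step; rounded: 116.0, -69.4).
Then from the K sphere: z² = 253.39² − (x + 108.6)² − (y − 40.8)² with x = 116.001, y = -69.402, so z ≈ 40.205 ≈ 40.2 km.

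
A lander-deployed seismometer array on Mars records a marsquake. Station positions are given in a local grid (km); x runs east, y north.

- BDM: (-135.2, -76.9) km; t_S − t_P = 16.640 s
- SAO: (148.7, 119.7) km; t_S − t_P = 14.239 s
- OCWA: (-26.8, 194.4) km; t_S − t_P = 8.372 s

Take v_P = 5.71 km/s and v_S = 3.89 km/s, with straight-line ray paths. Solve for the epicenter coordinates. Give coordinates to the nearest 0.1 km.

Distance from S−P lag: d = Δt · v_P v_S / (v_P − v_S) = Δt · (5.71·3.89)/(5.71−3.89) ≈ 12.2043·Δt.
So d_BDM = 203.08, d_SAO = 173.78, d_OCWA = 102.17 km.
Circle about each station: (x + 135.2)² + (y + 76.9)² = 203.08²; (x − 148.7)² + (y − 119.7)² = 173.78²; (x + 26.8)² + (y − 194.4)² = 102.17².
Subtracting pairs of circle equations eliminates x²+y² and gives linear equations (the radical axes):
567.8 x + 393.2 y = 23289.13
216.8 x + 542.6 y = 45119.73
Solving the 2×2 system: x ≈ -22.9, y ≈ 92.3 km.

-22.9 km east, 92.3 km north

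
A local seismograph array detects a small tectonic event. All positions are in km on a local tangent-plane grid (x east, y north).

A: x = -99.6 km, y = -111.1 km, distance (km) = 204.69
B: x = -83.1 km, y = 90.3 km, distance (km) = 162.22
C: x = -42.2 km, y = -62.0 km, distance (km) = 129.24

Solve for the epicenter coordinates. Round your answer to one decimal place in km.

Circle about each station: (x + 99.6)² + (y + 111.1)² = 204.69²; (x + 83.1)² + (y − 90.3)² = 162.22²; (x + 42.2)² + (y + 62.0)² = 129.24².
Subtracting the A equation from the B and C equations removes the quadratic terms:
33.0 x + 402.8 y = 8379.00
114.8 x + 98.2 y = 8556.49
Solving the 2×2 system: x ≈ 61.0, y ≈ 15.8 km.

(61.0, 15.8)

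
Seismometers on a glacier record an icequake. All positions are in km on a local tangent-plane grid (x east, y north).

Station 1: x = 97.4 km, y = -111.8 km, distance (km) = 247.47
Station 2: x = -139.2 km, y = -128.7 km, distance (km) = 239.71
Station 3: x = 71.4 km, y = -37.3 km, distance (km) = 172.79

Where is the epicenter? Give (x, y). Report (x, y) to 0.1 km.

Circle about each station: (x − 97.4)² + (y + 111.8)² = 247.47²; (x + 139.2)² + (y + 128.7)² = 239.71²; (x − 71.4)² + (y + 37.3)² = 172.79².
Subtracting the Station 1 equation from the Station 2 and Station 3 equations removes the quadratic terms:
-473.2 x − 33.8 y = 17734.85
-52.0 x + 149.0 y = 15888.27
Solving the 2×2 system: x ≈ -44.0, y ≈ 91.3 km.
Check against Station 1 (with the unrounded x, y): √((x − 97.4)²+(y + 111.8)²) = 247.46 ≈ 247.47 km. ✓

x ≈ -44.0 km, y ≈ 91.3 km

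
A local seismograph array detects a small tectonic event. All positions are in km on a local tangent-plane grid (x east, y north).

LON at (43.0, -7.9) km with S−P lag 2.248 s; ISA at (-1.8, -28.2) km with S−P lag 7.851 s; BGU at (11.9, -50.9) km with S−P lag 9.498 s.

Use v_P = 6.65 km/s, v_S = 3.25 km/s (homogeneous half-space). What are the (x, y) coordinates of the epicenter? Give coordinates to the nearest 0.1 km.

(35.9, 4.5)

Distance from S−P lag: d = Δt · v_P v_S / (v_P − v_S) = Δt · (6.65·3.25)/(6.65−3.25) ≈ 6.3566·Δt.
So d_LON = 14.29, d_ISA = 49.91, d_BGU = 60.38 km.
Circle about each station: (x − 43.0)² + (y + 7.9)² = 14.29²; (x + 1.8)² + (y + 28.2)² = 49.91²; (x − 11.9)² + (y + 50.9)² = 60.38².
Subtracting the LON equation from the ISA and BGU equations removes the quadratic terms:
-89.6 x − 40.6 y = -3399.73
-62.2 x − 86.0 y = -2620.53
Solving the 2×2 system: x ≈ 35.9, y ≈ 4.5 km.
Check against LON (with the unrounded x, y): √((x − 43.0)²+(y + 7.9)²) = 14.29 ≈ 14.29 km. ✓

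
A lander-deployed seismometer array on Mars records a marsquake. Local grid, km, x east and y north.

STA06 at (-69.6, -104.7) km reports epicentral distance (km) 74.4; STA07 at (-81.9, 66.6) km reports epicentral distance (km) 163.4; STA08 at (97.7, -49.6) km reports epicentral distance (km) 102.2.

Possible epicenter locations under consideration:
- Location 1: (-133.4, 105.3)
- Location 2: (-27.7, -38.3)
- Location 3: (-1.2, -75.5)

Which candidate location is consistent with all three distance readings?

Location 3

For each candidate, compare |candidate − station| to the reported distance:
Location 1: residuals STA06 145.1, STA07 99.0, STA08 176.0 → max 176.0 km
Location 2: residuals STA06 4.1, STA07 45.3, STA08 23.7 → max 45.3 km
Location 3: residuals STA06 0.0, STA07 0.0, STA08 0.0 → max 0.0 km
Only Location 3 has all residuals ≈ 0.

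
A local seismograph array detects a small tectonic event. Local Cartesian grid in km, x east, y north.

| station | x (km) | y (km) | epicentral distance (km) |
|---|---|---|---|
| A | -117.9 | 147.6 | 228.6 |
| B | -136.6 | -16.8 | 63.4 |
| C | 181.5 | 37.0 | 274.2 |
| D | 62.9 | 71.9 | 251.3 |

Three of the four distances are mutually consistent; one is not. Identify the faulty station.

Solve using three stations at a time. Using A, B, D (subtract circle equations pairwise → linear system) gives (x, y) ≈ (-137.2, -80.2).
Distances from that point to each station vs reported:
  A: calculated 228.6 vs reported 228.6 → residual 0.0 km
  B: calculated 63.4 vs reported 63.4 → residual 0.0 km
  C: calculated 339.5 vs reported 274.2 → residual 65.3 km
  D: calculated 251.3 vs reported 251.3 → residual 0.0 km
A, B, D are mutually consistent (residuals ≈ 0); C is off by 65.3 km.

C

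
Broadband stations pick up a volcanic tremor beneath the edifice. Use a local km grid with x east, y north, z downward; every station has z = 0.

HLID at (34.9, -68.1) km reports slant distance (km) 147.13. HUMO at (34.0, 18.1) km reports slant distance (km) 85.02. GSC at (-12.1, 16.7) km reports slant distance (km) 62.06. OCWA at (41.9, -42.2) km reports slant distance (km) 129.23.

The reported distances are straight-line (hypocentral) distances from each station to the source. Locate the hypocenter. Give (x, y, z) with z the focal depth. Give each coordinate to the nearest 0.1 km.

(-26.9, 58.0, 43.9)

Each station gives a sphere (x−x_i)² + (y−y_i)² + z² = d_i² (stations at z=0).
Subtracting the HLID sphere from HUMO and GSC: z² cancels, leaving linear equations in x and y:
-1.8 x + 172.4 y = 10046.83
-94.0 x + 169.6 y = 12365.47
Solving: x ≈ -26.909, y ≈ 57.995 km (keep extra digits for the depth step; rounded: -26.9, 58.0).
Then from the HLID sphere: z² = 147.13² − (x − 34.9)² − (y + 68.1)² with x = -26.909, y = 57.995, so z ≈ 43.897 ≈ 43.9 km.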